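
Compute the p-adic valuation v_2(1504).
v_2(1504) = 5

v_2(n) is the largest exponent k such that 2^k divides n. Factor out: 1504 = 2^5 · 47. (Sign doesn't affect v_p.) So v_2(1504) = 5.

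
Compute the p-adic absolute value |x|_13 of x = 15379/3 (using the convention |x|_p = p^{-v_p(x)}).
|15379/3|_13 = 1/2197

Step 1 — compute v_13(x) by factoring powers of 13 out of the numerator and denominator: v_13(15379/3) = 3. Step 2 — apply |x|_p = p^{-v_p(x)} = 13^{-3} = 1/2197.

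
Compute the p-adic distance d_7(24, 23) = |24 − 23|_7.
d_7(24, 23) = 1

Step 1 — x − y = 24 − 23 = 1. Step 2 — v_7(1) = 0 (factor: 1 = (7^0 · 1); the sign does not affect v_p). Step 3 — |x − y|_7 = 7^{0} = 1.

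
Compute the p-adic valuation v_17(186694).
v_17(186694) = 3

v_17(n) is the largest exponent k such that 17^k divides n. Factor out: 186694 = 17^3 · 38. (Sign doesn't affect v_p.) So v_17(186694) = 3.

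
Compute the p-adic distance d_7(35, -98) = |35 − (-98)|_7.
d_7(35, -98) = 1/7

Step 1 — x − y = 35 − (-98) = 133. Step 2 — v_7(133) = 1 (factor: 133 = (7^1 · 19); the sign does not affect v_p). Step 3 — |x − y|_7 = 7^{-1} = 1/7.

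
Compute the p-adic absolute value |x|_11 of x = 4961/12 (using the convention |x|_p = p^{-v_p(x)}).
|4961/12|_11 = 1/121

Step 1 — compute v_11(x) by factoring powers of 11 out of the numerator and denominator: v_11(4961/12) = 2. Step 2 — apply |x|_p = p^{-v_p(x)} = 11^{-2} = 1/121.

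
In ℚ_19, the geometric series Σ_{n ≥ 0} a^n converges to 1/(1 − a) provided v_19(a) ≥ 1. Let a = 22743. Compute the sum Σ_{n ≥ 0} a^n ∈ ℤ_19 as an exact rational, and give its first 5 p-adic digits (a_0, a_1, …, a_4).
Σ a^n = 1/(1 − a) = -1/22742;  first 5 digits = (1, 0, 6, 3, 17)

v_19(a) = 2 ≥ 1, so the series converges in ℤ_19 to 1/(1 − a) = 1/(1 − 22743) = -1/22742. Expand this rational in ℤ_19: compute digits iteratively via d_i = x_i mod 19, x_{i+1} = (x_i − d_i)/19. The first 5 digits are (1, 0, 6, 3, 17).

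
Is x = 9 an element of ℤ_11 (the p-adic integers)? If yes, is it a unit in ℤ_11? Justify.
x ∈ ℤ_11^× (unit); v_11(x) = 0

ℤ_11 = {x ∈ ℚ_11 : v_11(x) ≥ 0} and ℤ_11^× = {x ∈ ℤ_11 : v_11(x) = 0}. Here v_11(9) = v_11(num) − v_11(den) = 0; compare against these criteria.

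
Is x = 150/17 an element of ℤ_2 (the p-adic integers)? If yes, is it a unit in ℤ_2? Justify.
x ∈ ℤ_2 but not a unit; v_2(x) = 1 > 0

ℤ_2 = {x ∈ ℚ_2 : v_2(x) ≥ 0} and ℤ_2^× = {x ∈ ℤ_2 : v_2(x) = 0}. Here v_2(150/17) = v_2(num) − v_2(den) = 1; compare against these criteria.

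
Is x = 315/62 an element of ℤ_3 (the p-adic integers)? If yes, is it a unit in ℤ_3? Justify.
x ∈ ℤ_3 but not a unit; v_3(x) = 2 > 0

ℤ_3 = {x ∈ ℚ_3 : v_3(x) ≥ 0} and ℤ_3^× = {x ∈ ℤ_3 : v_3(x) = 0}. Here v_3(315/62) = v_3(num) − v_3(den) = 2; compare against these criteria.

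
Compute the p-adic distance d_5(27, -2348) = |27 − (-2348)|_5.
d_5(27, -2348) = 1/125

Step 1 — x − y = 27 − (-2348) = 2375. Step 2 — v_5(2375) = 3 (factor: 2375 = (5^3 · 19); the sign does not affect v_p). Step 3 — |x − y|_5 = 5^{-3} = 1/125.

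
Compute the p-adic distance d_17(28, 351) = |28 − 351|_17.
d_17(28, 351) = 1/17

Step 1 — x − y = 28 − 351 = -323. Step 2 — v_17(-323) = 1 (factor: -323 = −(17^1 · 19); the sign does not affect v_p). Step 3 — |x − y|_17 = 17^{-1} = 1/17.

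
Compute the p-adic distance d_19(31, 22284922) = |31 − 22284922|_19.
d_19(31, 22284922) = 1/2476099

Step 1 — x − y = 31 − 22284922 = -22284891. Step 2 — v_19(-22284891) = 5 (factor: -22284891 = −(19^5 · 9); the sign does not affect v_p). Step 3 — |x − y|_19 = 19^{-5} = 1/2476099.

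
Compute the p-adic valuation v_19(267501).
v_19(267501) = 3

v_19(n) is the largest exponent k such that 19^k divides n. Factor out: 267501 = 19^3 · 39. (Sign doesn't affect v_p.) So v_19(267501) = 3.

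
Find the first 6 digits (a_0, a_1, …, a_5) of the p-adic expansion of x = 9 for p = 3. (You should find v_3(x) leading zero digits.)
(a_0, …, a_5) = (0, 0, 1, 0, 0, 0)

v_3(9) = 2, so a_0 = ... = a_1 = 0. Factor out: x = 3^2 · u with u = 1 a unit in ℤ_3. Expand u iteratively via a_{v+i} = u_i mod 3, u_{i+1} = (u_i − a_{v+i})/3:
  u_0 = 1;  a_2 = 1;  u_1 = (u_0 − 1)/3 = 0
  u_1 = 0;  a_3 = 0;  u_2 = (u_1 − 0)/3 = 0
  u_2 = 0;  a_4 = 0;  u_3 = (u_2 − 0)/3 = 0
  u_3 = 0;  a_5 = 0;  u_4 = (u_3 − 0)/3 = 0
Digits: (0, 0, 1, 0, 0, 0).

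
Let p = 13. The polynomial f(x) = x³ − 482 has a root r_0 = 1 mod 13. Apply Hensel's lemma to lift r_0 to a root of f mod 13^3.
r_2 = 1795 (mod 2197)

Hensel: r_{i+1} = r_i − f(r_i)/f′(r_i) mod 13^{i+2}, where f′(x) = 3x². Iterate:
  r_0 = 1 (mod 13)
  r_1 = 105 (mod 169)
  r_2 = 1795 (mod 2197)
Final: r = 1795 with f(r) ≡ 0 mod 13^3.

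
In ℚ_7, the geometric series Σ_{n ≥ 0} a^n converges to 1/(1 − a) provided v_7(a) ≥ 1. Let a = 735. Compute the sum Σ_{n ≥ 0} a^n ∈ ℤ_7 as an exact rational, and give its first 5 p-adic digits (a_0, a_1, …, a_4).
Σ a^n = 1/(1 − a) = -1/734;  first 5 digits = (1, 0, 1, 2, 1)

v_7(a) = 2 ≥ 1, so the series converges in ℤ_7 to 1/(1 − a) = 1/(1 − 735) = -1/734. Expand this rational in ℤ_7: compute digits iteratively via d_i = x_i mod 7, x_{i+1} = (x_i − d_i)/7. The first 5 digits are (1, 0, 1, 2, 1).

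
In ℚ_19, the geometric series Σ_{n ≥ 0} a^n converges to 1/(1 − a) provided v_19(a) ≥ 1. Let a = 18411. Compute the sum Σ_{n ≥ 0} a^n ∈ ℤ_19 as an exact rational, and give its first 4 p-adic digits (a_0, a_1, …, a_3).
Σ a^n = 1/(1 − a) = -1/18410;  first 4 digits = (1, 0, 13, 2)

v_19(a) = 2 ≥ 1, so the series converges in ℤ_19 to 1/(1 − a) = 1/(1 − 18411) = -1/18410. Expand this rational in ℤ_19: compute digits iteratively via d_i = x_i mod 19, x_{i+1} = (x_i − d_i)/19. The first 4 digits are (1, 0, 13, 2).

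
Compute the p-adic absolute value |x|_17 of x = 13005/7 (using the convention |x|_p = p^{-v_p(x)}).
|13005/7|_17 = 1/289

Step 1 — compute v_17(x) by factoring powers of 17 out of the numerator and denominator: v_17(13005/7) = 2. Step 2 — apply |x|_p = p^{-v_p(x)} = 17^{-2} = 1/289.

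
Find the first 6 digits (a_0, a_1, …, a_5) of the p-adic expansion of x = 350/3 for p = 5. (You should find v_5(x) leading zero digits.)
(a_0, …, a_5) = (0, 0, 3, 2, 3, 1)

v_5(350/3) = 2, so a_0 = ... = a_1 = 0. Factor out: x = 5^2 · u with u = 14/3 a unit in ℤ_5. Expand u iteratively via a_{v+i} = u_i mod 5, u_{i+1} = (u_i − a_{v+i})/5:
  u_0 = 14/3;  a_2 = 3;  u_1 = (u_0 − 3)/5 = 1/3
  u_1 = 1/3;  a_3 = 2;  u_2 = (u_1 − 2)/5 = -1/3
  u_2 = -1/3;  a_4 = 3;  u_3 = (u_2 − 3)/5 = -2/3
  u_3 = -2/3;  a_5 = 1;  u_4 = (u_3 − 1)/5 = -1/3
Digits: (0, 0, 3, 2, 3, 1).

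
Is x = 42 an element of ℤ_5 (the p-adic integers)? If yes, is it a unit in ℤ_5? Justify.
x ∈ ℤ_5^× (unit); v_5(x) = 0

ℤ_5 = {x ∈ ℚ_5 : v_5(x) ≥ 0} and ℤ_5^× = {x ∈ ℤ_5 : v_5(x) = 0}. Here v_5(42) = v_5(num) − v_5(den) = 0; compare against these criteria.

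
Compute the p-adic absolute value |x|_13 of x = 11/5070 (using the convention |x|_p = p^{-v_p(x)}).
|11/5070|_13 = 169

Step 1 — compute v_13(x) by factoring powers of 13 out of the numerator and denominator: v_13(11/5070) = -2. Step 2 — apply |x|_p = p^{-v_p(x)} = 13^{2} = 169.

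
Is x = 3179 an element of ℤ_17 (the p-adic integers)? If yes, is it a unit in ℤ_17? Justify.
x ∈ ℤ_17 but not a unit; v_17(x) = 2 > 0

ℤ_17 = {x ∈ ℚ_17 : v_17(x) ≥ 0} and ℤ_17^× = {x ∈ ℤ_17 : v_17(x) = 0}. Here v_17(3179) = v_17(num) − v_17(den) = 2; compare against these criteria.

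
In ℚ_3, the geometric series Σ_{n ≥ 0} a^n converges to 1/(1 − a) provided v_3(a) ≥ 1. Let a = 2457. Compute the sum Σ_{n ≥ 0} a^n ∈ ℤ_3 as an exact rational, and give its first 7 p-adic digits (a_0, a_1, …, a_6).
Σ a^n = 1/(1 − a) = -1/2456;  first 7 digits = (1, 0, 0, 1, 0, 1, 1)

v_3(a) = 3 ≥ 1, so the series converges in ℤ_3 to 1/(1 − a) = 1/(1 − 2457) = -1/2456. Expand this rational in ℤ_3: compute digits iteratively via d_i = x_i mod 3, x_{i+1} = (x_i − d_i)/3. The first 7 digits are (1, 0, 0, 1, 0, 1, 1).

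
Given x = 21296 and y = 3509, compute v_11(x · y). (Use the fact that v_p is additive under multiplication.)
v_11(74727664) = 5

v_p(x) = 3 (factor: 21296 = 11^3 · 16); v_p(y) = 2 (factor: 3509 = 11^2 · 29). Additivity: v_p(xy) = v_p(x) + v_p(y) = 3 + 2 = 5. (Direct check: xy = 74727664 = 11^5 · (464).)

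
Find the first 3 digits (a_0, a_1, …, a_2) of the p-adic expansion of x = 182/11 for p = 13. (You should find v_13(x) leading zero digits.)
(a_0, …, a_2) = (0, 6, 2)

v_13(182/11) = 1, so a_0 = ... = a_0 = 0. Factor out: x = 13^1 · u with u = 14/11 a unit in ℤ_13. Expand u iteratively via a_{v+i} = u_i mod 13, u_{i+1} = (u_i − a_{v+i})/13:
  u_0 = 14/11;  a_1 = 6;  u_1 = (u_0 − 6)/13 = -4/11
  u_1 = -4/11;  a_2 = 2;  u_2 = (u_1 − 2)/13 = -2/11
Digits: (0, 6, 2).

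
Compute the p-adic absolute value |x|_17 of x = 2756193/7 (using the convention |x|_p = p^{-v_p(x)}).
|2756193/7|_17 = 1/83521

Step 1 — compute v_17(x) by factoring powers of 17 out of the numerator and denominator: v_17(2756193/7) = 4. Step 2 — apply |x|_p = p^{-v_p(x)} = 17^{-4} = 1/83521.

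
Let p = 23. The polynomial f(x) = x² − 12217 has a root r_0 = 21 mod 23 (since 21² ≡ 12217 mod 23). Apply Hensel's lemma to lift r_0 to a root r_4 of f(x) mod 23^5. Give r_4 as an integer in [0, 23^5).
r_4 = 499627 (mod 6436343)

Hensel's recurrence: r_{i+1} = r_i − f(r_i)·(f′(r_i))^{-1} mod 23^{i+2}, with f′(x) = 2x. Iterate:
  r_0 = 21 (mod 23)
  r_1 = 251 (mod 529)
  r_2 = 780 (mod 12167)
  r_3 = 219786 (mod 279841)
  r_4 = 499627 (mod 6436343)
Final: r_4 = 499627, and one checks f(r_4) ≡ 0 mod 23^5.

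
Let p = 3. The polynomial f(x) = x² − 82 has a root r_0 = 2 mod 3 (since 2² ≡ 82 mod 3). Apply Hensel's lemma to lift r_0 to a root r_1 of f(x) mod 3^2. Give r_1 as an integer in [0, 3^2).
r_1 = 8 (mod 9)

Hensel's recurrence: r_{i+1} = r_i − f(r_i)·(f′(r_i))^{-1} mod 3^{i+2}, with f′(x) = 2x. Iterate:
  r_0 = 2 (mod 3)
  r_1 = 8 (mod 9)
Final: r_1 = 8, and one checks f(r_1) ≡ 0 mod 3^2.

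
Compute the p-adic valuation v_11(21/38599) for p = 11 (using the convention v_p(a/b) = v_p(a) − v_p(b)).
v_11(21/38599) = -3

Factor powers of 11 from the numerator and denominator of the reduced fraction: 21 = 11^0 · 21 and 38599 = 11^3 · 29. Apply v_p(a/b) = v_p(a) − v_p(b): v_11(21/38599) = 0 − 3 = -3.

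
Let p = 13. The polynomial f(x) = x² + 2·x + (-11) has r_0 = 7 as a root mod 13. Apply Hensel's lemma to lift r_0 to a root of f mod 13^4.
r_3 = 8834 (mod 28561)

Hensel: r_{i+1} = r_i − f(r_i)·(f′(r_i))^{-1} mod 13^{i+2}, f′(x) = 2x + 2. Iterate:
  r_0 = 7 (mod 13)
  r_1 = 46 (mod 169)
  r_2 = 46 (mod 2197)
  r_3 = 8834 (mod 28561)
Final: r = 8834 satisfies f(r) ≡ 0 mod 13^4.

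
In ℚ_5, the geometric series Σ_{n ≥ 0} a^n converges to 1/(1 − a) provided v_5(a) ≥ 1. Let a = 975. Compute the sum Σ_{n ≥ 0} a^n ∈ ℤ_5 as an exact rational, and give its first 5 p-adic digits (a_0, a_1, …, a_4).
Σ a^n = 1/(1 − a) = -1/974;  first 5 digits = (1, 0, 4, 2, 2)

v_5(a) = 2 ≥ 1, so the series converges in ℤ_5 to 1/(1 − a) = 1/(1 − 975) = -1/974. Expand this rational in ℤ_5: compute digits iteratively via d_i = x_i mod 5, x_{i+1} = (x_i − d_i)/5. The first 5 digits are (1, 0, 4, 2, 2).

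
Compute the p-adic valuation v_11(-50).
v_11(-50) = 0

v_11(n) is the largest exponent k such that 11^k divides n. Factor out: -50 = -11^0 · 50. (Sign doesn't affect v_p.) So v_11(-50) = 0.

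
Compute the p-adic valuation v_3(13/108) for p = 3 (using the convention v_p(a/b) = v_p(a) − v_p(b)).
v_3(13/108) = -3

Factor powers of 3 from the numerator and denominator of the reduced fraction: 13 = 3^0 · 13 and 108 = 3^3 · 4. Apply v_p(a/b) = v_p(a) − v_p(b): v_3(13/108) = 0 − 3 = -3.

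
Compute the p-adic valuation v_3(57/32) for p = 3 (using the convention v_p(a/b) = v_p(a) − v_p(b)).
v_3(57/32) = 1

Factor powers of 3 from the numerator and denominator of the reduced fraction: 57 = 3^1 · 19 and 32 = 3^0 · 32. Apply v_p(a/b) = v_p(a) − v_p(b): v_3(57/32) = 1 − 0 = 1.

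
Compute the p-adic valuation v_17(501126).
v_17(501126) = 4

v_17(n) is the largest exponent k such that 17^k divides n. Factor out: 501126 = 17^4 · 6. (Sign doesn't affect v_p.) So v_17(501126) = 4.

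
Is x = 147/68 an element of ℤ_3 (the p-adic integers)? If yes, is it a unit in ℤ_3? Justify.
x ∈ ℤ_3 but not a unit; v_3(x) = 1 > 0

ℤ_3 = {x ∈ ℚ_3 : v_3(x) ≥ 0} and ℤ_3^× = {x ∈ ℤ_3 : v_3(x) = 0}. Here v_3(147/68) = v_3(num) − v_3(den) = 1; compare against these criteria.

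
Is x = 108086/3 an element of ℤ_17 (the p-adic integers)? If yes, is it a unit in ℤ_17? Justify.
x ∈ ℤ_17 but not a unit; v_17(x) = 3 > 0

ℤ_17 = {x ∈ ℚ_17 : v_17(x) ≥ 0} and ℤ_17^× = {x ∈ ℤ_17 : v_17(x) = 0}. Here v_17(108086/3) = v_17(num) − v_17(den) = 3; compare against these criteria.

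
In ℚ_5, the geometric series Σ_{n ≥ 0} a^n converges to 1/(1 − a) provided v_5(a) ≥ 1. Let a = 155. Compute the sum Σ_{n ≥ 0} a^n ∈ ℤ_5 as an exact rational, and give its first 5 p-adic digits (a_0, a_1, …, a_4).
Σ a^n = 1/(1 − a) = -1/154;  first 5 digits = (1, 1, 2, 4, 2)

v_5(a) = 1 ≥ 1, so the series converges in ℤ_5 to 1/(1 − a) = 1/(1 − 155) = -1/154. Expand this rational in ℤ_5: compute digits iteratively via d_i = x_i mod 5, x_{i+1} = (x_i − d_i)/5. The first 5 digits are (1, 1, 2, 4, 2).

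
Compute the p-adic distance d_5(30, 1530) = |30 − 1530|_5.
d_5(30, 1530) = 1/125

Step 1 — x − y = 30 − 1530 = -1500. Step 2 — v_5(-1500) = 3 (factor: -1500 = −(5^3 · 12); the sign does not affect v_p). Step 3 — |x − y|_5 = 5^{-3} = 1/125.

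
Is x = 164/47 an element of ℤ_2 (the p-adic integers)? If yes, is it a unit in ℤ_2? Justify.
x ∈ ℤ_2 but not a unit; v_2(x) = 2 > 0

ℤ_2 = {x ∈ ℚ_2 : v_2(x) ≥ 0} and ℤ_2^× = {x ∈ ℤ_2 : v_2(x) = 0}. Here v_2(164/47) = v_2(num) − v_2(den) = 2; compare against these criteria.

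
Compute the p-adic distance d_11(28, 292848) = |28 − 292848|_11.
d_11(28, 292848) = 1/14641

Step 1 — x − y = 28 − 292848 = -292820. Step 2 — v_11(-292820) = 4 (factor: -292820 = −(11^4 · 20); the sign does not affect v_p). Step 3 — |x − y|_11 = 11^{-4} = 1/14641.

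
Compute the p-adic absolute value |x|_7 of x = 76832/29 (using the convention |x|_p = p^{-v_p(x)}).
|76832/29|_7 = 1/2401

Step 1 — compute v_7(x) by factoring powers of 7 out of the numerator and denominator: v_7(76832/29) = 4. Step 2 — apply |x|_p = p^{-v_p(x)} = 7^{-4} = 1/2401.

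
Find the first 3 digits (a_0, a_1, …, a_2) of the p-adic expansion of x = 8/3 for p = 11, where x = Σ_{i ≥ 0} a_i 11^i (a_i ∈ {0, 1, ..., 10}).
(a_0, …, a_2) = (10, 3, 7)

v_11(8/3) = 0 (numerator and denominator both coprime to 11), so x ∈ ℤ_11^×. Compute digits iteratively via a_i = x_i mod 11, x_{i+1} = (x_i − a_i)/11, with x_0 = x:
  x_0 = 8/3;  a_0 = 10;  x_1 = (x_0 − 10)/11 = -2/3
  x_1 = -2/3;  a_1 = 3;  x_2 = (x_1 − 3)/11 = -1/3
  x_2 = -1/3;  a_2 = 7;  x_3 = (x_2 − 7)/11 = -2/3
Digits: (10, 3, 7).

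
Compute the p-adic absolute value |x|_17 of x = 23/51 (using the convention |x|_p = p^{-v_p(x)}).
|23/51|_17 = 17

Step 1 — compute v_17(x) by factoring powers of 17 out of the numerator and denominator: v_17(23/51) = -1. Step 2 — apply |x|_p = p^{-v_p(x)} = 17^{1} = 17.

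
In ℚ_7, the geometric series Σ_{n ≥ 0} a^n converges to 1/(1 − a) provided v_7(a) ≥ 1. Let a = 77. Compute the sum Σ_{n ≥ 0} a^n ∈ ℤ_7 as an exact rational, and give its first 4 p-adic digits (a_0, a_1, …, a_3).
Σ a^n = 1/(1 − a) = -1/76;  first 4 digits = (1, 4, 3, 4)

v_7(a) = 1 ≥ 1, so the series converges in ℤ_7 to 1/(1 − a) = 1/(1 − 77) = -1/76. Expand this rational in ℤ_7: compute digits iteratively via d_i = x_i mod 7, x_{i+1} = (x_i − d_i)/7. The first 4 digits are (1, 4, 3, 4).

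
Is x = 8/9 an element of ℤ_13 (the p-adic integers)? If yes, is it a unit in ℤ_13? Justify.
x ∈ ℤ_13^× (unit); v_13(x) = 0

ℤ_13 = {x ∈ ℚ_13 : v_13(x) ≥ 0} and ℤ_13^× = {x ∈ ℤ_13 : v_13(x) = 0}. Here v_13(8/9) = v_13(num) − v_13(den) = 0; compare against these criteria.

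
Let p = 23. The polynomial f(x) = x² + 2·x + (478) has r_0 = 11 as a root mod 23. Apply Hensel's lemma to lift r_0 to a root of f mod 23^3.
r_2 = 5209 (mod 12167)

Hensel: r_{i+1} = r_i − f(r_i)·(f′(r_i))^{-1} mod 23^{i+2}, f′(x) = 2x + 2. Iterate:
  r_0 = 11 (mod 23)
  r_1 = 448 (mod 529)
  r_2 = 5209 (mod 12167)
Final: r = 5209 satisfies f(r) ≡ 0 mod 23^3.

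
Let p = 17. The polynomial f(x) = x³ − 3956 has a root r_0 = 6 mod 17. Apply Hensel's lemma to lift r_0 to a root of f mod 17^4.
r_3 = 29722 (mod 83521)

Hensel: r_{i+1} = r_i − f(r_i)/f′(r_i) mod 17^{i+2}, where f′(x) = 3x². Iterate:
  r_0 = 6 (mod 17)
  r_1 = 244 (mod 289)
  r_2 = 244 (mod 4913)
  r_3 = 29722 (mod 83521)
Final: r = 29722 with f(r) ≡ 0 mod 17^4.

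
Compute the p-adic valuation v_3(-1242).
v_3(-1242) = 3

v_3(n) is the largest exponent k such that 3^k divides n. Factor out: -1242 = -3^3 · 46. (Sign doesn't affect v_p.) So v_3(-1242) = 3.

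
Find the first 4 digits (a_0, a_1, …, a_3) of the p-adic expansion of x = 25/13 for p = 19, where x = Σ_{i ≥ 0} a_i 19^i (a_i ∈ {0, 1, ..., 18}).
(a_0, …, a_3) = (18, 5, 7, 4)

v_19(25/13) = 0 (numerator and denominator both coprime to 19), so x ∈ ℤ_19^×. Compute digits iteratively via a_i = x_i mod 19, x_{i+1} = (x_i − a_i)/19, with x_0 = x:
  x_0 = 25/13;  a_0 = 18;  x_1 = (x_0 − 18)/19 = -11/13
  x_1 = -11/13;  a_1 = 5;  x_2 = (x_1 − 5)/19 = -4/13
  x_2 = -4/13;  a_2 = 7;  x_3 = (x_2 − 7)/19 = -5/13
  x_3 = -5/13;  a_3 = 4;  x_4 = (x_3 − 4)/19 = -3/13
Digits: (18, 5, 7, 4).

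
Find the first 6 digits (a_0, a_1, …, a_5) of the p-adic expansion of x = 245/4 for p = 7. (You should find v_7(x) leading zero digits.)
(a_0, …, a_5) = (0, 0, 3, 5, 1, 5)

v_7(245/4) = 2, so a_0 = ... = a_1 = 0. Factor out: x = 7^2 · u with u = 5/4 a unit in ℤ_7. Expand u iteratively via a_{v+i} = u_i mod 7, u_{i+1} = (u_i − a_{v+i})/7:
  u_0 = 5/4;  a_2 = 3;  u_1 = (u_0 − 3)/7 = -1/4
  u_1 = -1/4;  a_3 = 5;  u_2 = (u_1 − 5)/7 = -3/4
  u_2 = -3/4;  a_4 = 1;  u_3 = (u_2 − 1)/7 = -1/4
  u_3 = -1/4;  a_5 = 5;  u_4 = (u_3 − 5)/7 = -3/4
Digits: (0, 0, 3, 5, 1, 5).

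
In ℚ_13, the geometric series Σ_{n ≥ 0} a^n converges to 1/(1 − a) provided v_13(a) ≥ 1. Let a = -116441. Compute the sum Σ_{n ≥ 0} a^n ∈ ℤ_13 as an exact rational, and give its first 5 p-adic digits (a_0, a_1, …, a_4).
Σ a^n = 1/(1 − a) = 1/116442;  first 5 digits = (1, 0, 0, 12, 8)

v_13(a) = 3 ≥ 1, so the series converges in ℤ_13 to 1/(1 − a) = 1/(1 − (-116441)) = 1/116442. Expand this rational in ℤ_13: compute digits iteratively via d_i = x_i mod 13, x_{i+1} = (x_i − d_i)/13. The first 5 digits are (1, 0, 0, 12, 8).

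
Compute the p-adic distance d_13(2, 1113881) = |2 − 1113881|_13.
d_13(2, 1113881) = 1/371293

Step 1 — x − y = 2 − 1113881 = -1113879. Step 2 — v_13(-1113879) = 5 (factor: -1113879 = −(13^5 · 3); the sign does not affect v_p). Step 3 — |x − y|_13 = 13^{-5} = 1/371293.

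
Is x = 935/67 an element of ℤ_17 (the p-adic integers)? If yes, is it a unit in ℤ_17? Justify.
x ∈ ℤ_17 but not a unit; v_17(x) = 1 > 0

ℤ_17 = {x ∈ ℚ_17 : v_17(x) ≥ 0} and ℤ_17^× = {x ∈ ℤ_17 : v_17(x) = 0}. Here v_17(935/67) = v_17(num) − v_17(den) = 1; compare against these criteria.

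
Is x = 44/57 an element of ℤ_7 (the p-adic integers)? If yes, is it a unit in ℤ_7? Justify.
x ∈ ℤ_7^× (unit); v_7(x) = 0

ℤ_7 = {x ∈ ℚ_7 : v_7(x) ≥ 0} and ℤ_7^× = {x ∈ ℤ_7 : v_7(x) = 0}. Here v_7(44/57) = v_7(num) − v_7(den) = 0; compare against these criteria.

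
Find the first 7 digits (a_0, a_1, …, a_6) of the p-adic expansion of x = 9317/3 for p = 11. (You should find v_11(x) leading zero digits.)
(a_0, …, a_6) = (0, 0, 0, 6, 7, 3, 7)

v_11(9317/3) = 3, so a_0 = ... = a_2 = 0. Factor out: x = 11^3 · u with u = 7/3 a unit in ℤ_11. Expand u iteratively via a_{v+i} = u_i mod 11, u_{i+1} = (u_i − a_{v+i})/11:
  u_0 = 7/3;  a_3 = 6;  u_1 = (u_0 − 6)/11 = -1/3
  u_1 = -1/3;  a_4 = 7;  u_2 = (u_1 − 7)/11 = -2/3
  u_2 = -2/3;  a_5 = 3;  u_3 = (u_2 − 3)/11 = -1/3
  u_3 = -1/3;  a_6 = 7;  u_4 = (u_3 − 7)/11 = -2/3
Digits: (0, 0, 0, 6, 7, 3, 7).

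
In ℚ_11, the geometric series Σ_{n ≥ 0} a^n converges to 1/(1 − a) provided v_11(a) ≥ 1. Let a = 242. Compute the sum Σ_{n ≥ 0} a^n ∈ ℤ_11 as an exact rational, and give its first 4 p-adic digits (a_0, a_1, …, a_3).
Σ a^n = 1/(1 − a) = -1/241;  first 4 digits = (1, 0, 2, 0)

v_11(a) = 2 ≥ 1, so the series converges in ℤ_11 to 1/(1 − a) = 1/(1 − 242) = -1/241. Expand this rational in ℤ_11: compute digits iteratively via d_i = x_i mod 11, x_{i+1} = (x_i − d_i)/11. The first 4 digits are (1, 0, 2, 0).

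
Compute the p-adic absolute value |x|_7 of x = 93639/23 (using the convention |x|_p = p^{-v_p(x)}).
|93639/23|_7 = 1/2401

Step 1 — compute v_7(x) by factoring powers of 7 out of the numerator and denominator: v_7(93639/23) = 4. Step 2 — apply |x|_p = p^{-v_p(x)} = 7^{-4} = 1/2401.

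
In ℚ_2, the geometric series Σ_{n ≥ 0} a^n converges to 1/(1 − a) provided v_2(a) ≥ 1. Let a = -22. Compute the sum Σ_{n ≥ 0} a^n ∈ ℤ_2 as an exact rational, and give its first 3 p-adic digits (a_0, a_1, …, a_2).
Σ a^n = 1/(1 − a) = 1/23;  first 3 digits = (1, 1, 1)

v_2(a) = 1 ≥ 1, so the series converges in ℤ_2 to 1/(1 − a) = 1/(1 − (-22)) = 1/23. Expand this rational in ℤ_2: compute digits iteratively via d_i = x_i mod 2, x_{i+1} = (x_i − d_i)/2. The first 3 digits are (1, 1, 1).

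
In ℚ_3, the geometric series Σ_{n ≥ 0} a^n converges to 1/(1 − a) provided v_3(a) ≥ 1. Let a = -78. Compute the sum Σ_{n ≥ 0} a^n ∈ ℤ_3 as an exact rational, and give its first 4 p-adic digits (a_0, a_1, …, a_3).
Σ a^n = 1/(1 − a) = 1/79;  first 4 digits = (1, 1, 1, 1)

v_3(a) = 1 ≥ 1, so the series converges in ℤ_3 to 1/(1 − a) = 1/(1 − (-78)) = 1/79. Expand this rational in ℤ_3: compute digits iteratively via d_i = x_i mod 3, x_{i+1} = (x_i − d_i)/3. The first 4 digits are (1, 1, 1, 1).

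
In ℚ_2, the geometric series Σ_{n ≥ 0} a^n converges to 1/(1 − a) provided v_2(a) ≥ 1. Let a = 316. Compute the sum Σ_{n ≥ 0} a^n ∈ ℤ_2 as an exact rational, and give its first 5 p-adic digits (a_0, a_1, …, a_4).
Σ a^n = 1/(1 − a) = -1/315;  first 5 digits = (1, 0, 1, 1, 0)

v_2(a) = 2 ≥ 1, so the series converges in ℤ_2 to 1/(1 − a) = 1/(1 − 316) = -1/315. Expand this rational in ℤ_2: compute digits iteratively via d_i = x_i mod 2, x_{i+1} = (x_i − d_i)/2. The first 5 digits are (1, 0, 1, 1, 0).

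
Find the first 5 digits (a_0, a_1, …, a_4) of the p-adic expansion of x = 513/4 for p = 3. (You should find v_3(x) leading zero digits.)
(a_0, …, a_4) = (0, 0, 0, 1, 2)

v_3(513/4) = 3, so a_0 = ... = a_2 = 0. Factor out: x = 3^3 · u with u = 19/4 a unit in ℤ_3. Expand u iteratively via a_{v+i} = u_i mod 3, u_{i+1} = (u_i − a_{v+i})/3:
  u_0 = 19/4;  a_3 = 1;  u_1 = (u_0 − 1)/3 = 5/4
  u_1 = 5/4;  a_4 = 2;  u_2 = (u_1 − 2)/3 = -1/4
Digits: (0, 0, 0, 1, 2).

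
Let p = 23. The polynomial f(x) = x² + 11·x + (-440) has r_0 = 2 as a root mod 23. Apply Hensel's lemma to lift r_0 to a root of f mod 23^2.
r_1 = 347 (mod 529)

Hensel: r_{i+1} = r_i − f(r_i)·(f′(r_i))^{-1} mod 23^{i+2}, f′(x) = 2x + 11. Iterate:
  r_0 = 2 (mod 23)
  r_1 = 347 (mod 529)
Final: r = 347 satisfies f(r) ≡ 0 mod 23^2.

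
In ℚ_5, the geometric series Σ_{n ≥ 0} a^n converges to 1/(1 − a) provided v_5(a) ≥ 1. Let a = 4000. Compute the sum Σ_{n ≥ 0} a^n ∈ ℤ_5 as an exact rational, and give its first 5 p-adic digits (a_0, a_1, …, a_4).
Σ a^n = 1/(1 − a) = -1/3999;  first 5 digits = (1, 0, 0, 2, 1)

v_5(a) = 3 ≥ 1, so the series converges in ℤ_5 to 1/(1 − a) = 1/(1 − 4000) = -1/3999. Expand this rational in ℤ_5: compute digits iteratively via d_i = x_i mod 5, x_{i+1} = (x_i − d_i)/5. The first 5 digits are (1, 0, 0, 2, 1).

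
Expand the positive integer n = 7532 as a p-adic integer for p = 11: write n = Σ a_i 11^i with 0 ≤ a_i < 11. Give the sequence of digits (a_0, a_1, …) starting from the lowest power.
(a_0, a_1, …) = (8, 2, 7, 5)

Repeated division by 11 gives the digits low-to-high: 7532 = 8 + 2·11^1 + 7·11^2 + 5·11^3. Digit sequence: (8, 2, 7, 5).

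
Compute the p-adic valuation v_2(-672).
v_2(-672) = 5

v_2(n) is the largest exponent k such that 2^k divides n. Factor out: -672 = -2^5 · 21. (Sign doesn't affect v_p.) So v_2(-672) = 5.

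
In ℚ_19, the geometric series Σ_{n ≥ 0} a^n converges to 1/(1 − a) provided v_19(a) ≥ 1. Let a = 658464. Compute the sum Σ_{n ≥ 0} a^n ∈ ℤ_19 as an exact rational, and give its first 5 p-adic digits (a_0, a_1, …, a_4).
Σ a^n = 1/(1 − a) = -1/658463;  first 5 digits = (1, 0, 0, 1, 5)

v_19(a) = 3 ≥ 1, so the series converges in ℤ_19 to 1/(1 − a) = 1/(1 − 658464) = -1/658463. Expand this rational in ℤ_19: compute digits iteratively via d_i = x_i mod 19, x_{i+1} = (x_i − d_i)/19. The first 5 digits are (1, 0, 0, 1, 5).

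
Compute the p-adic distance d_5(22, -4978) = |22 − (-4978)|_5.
d_5(22, -4978) = 1/625

Step 1 — x − y = 22 − (-4978) = 5000. Step 2 — v_5(5000) = 4 (factor: 5000 = (5^4 · 8); the sign does not affect v_p). Step 3 — |x − y|_5 = 5^{-4} = 1/625.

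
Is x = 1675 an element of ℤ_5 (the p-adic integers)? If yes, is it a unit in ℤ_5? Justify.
x ∈ ℤ_5 but not a unit; v_5(x) = 2 > 0

ℤ_5 = {x ∈ ℚ_5 : v_5(x) ≥ 0} and ℤ_5^× = {x ∈ ℤ_5 : v_5(x) = 0}. Here v_5(1675) = v_5(num) − v_5(den) = 2; compare against these criteria.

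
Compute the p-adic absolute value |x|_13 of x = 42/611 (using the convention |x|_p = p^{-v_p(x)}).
|42/611|_13 = 13

Step 1 — compute v_13(x) by factoring powers of 13 out of the numerator and denominator: v_13(42/611) = -1. Step 2 — apply |x|_p = p^{-v_p(x)} = 13^{1} = 13.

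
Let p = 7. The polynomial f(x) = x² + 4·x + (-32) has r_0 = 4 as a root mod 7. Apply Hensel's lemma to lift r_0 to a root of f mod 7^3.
r_2 = 4 (mod 343)

Hensel: r_{i+1} = r_i − f(r_i)·(f′(r_i))^{-1} mod 7^{i+2}, f′(x) = 2x + 4. Iterate:
  r_0 = 4 (mod 7)
  r_1 = 4 (mod 49)
  r_2 = 4 (mod 343)
Final: r = 4 satisfies f(r) ≡ 0 mod 7^3.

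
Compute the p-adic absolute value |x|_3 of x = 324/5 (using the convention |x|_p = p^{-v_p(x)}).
|324/5|_3 = 1/81

Step 1 — compute v_3(x) by factoring powers of 3 out of the numerator and denominator: v_3(324/5) = 4. Step 2 — apply |x|_p = p^{-v_p(x)} = 3^{-4} = 1/81.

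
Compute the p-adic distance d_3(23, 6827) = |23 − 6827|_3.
d_3(23, 6827) = 1/243

Step 1 — x − y = 23 − 6827 = -6804. Step 2 — v_3(-6804) = 5 (factor: -6804 = −(3^5 · 28); the sign does not affect v_p). Step 3 — |x − y|_3 = 3^{-5} = 1/243.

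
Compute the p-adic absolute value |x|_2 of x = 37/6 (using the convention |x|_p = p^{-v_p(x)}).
|37/6|_2 = 2

Step 1 — compute v_2(x) by factoring powers of 2 out of the numerator and denominator: v_2(37/6) = -1. Step 2 — apply |x|_p = p^{-v_p(x)} = 2^{1} = 2.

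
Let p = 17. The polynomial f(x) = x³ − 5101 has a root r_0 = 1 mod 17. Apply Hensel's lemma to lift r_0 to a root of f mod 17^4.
r_3 = 25110 (mod 83521)

Hensel: r_{i+1} = r_i − f(r_i)/f′(r_i) mod 17^{i+2}, where f′(x) = 3x². Iterate:
  r_0 = 1 (mod 17)
  r_1 = 256 (mod 289)
  r_2 = 545 (mod 4913)
  r_3 = 25110 (mod 83521)
Final: r = 25110 with f(r) ≡ 0 mod 17^4.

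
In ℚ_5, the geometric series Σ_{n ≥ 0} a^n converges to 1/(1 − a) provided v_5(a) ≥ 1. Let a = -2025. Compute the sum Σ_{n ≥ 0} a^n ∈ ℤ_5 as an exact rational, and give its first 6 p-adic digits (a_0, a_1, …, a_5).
Σ a^n = 1/(1 − a) = 1/2026;  first 6 digits = (1, 0, 4, 3, 2, 1)

v_5(a) = 2 ≥ 1, so the series converges in ℤ_5 to 1/(1 − a) = 1/(1 − (-2025)) = 1/2026. Expand this rational in ℤ_5: compute digits iteratively via d_i = x_i mod 5, x_{i+1} = (x_i − d_i)/5. The first 6 digits are (1, 0, 4, 3, 2, 1).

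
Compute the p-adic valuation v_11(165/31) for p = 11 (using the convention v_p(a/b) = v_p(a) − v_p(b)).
v_11(165/31) = 1

Factor powers of 11 from the numerator and denominator of the reduced fraction: 165 = 11^1 · 15 and 31 = 11^0 · 31. Apply v_p(a/b) = v_p(a) − v_p(b): v_11(165/31) = 1 − 0 = 1.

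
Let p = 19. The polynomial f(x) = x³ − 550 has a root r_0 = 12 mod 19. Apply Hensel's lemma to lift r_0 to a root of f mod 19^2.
r_1 = 31 (mod 361)

Hensel: r_{i+1} = r_i − f(r_i)/f′(r_i) mod 19^{i+2}, where f′(x) = 3x². Iterate:
  r_0 = 12 (mod 19)
  r_1 = 31 (mod 361)
Final: r = 31 with f(r) ≡ 0 mod 19^2.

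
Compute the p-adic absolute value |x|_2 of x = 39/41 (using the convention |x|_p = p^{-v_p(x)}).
|39/41|_2 = 1

Step 1 — compute v_2(x) by factoring powers of 2 out of the numerator and denominator: v_2(39/41) = 0. Step 2 — apply |x|_p = p^{-v_p(x)} = 2^{0} = 1.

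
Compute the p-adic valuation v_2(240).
v_2(240) = 4

v_2(n) is the largest exponent k such that 2^k divides n. Factor out: 240 = 2^4 · 15. (Sign doesn't affect v_p.) So v_2(240) = 4.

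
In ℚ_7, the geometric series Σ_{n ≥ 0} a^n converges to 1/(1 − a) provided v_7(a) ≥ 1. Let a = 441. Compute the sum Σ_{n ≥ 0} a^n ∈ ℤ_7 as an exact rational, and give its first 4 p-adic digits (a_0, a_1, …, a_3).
Σ a^n = 1/(1 − a) = -1/440;  first 4 digits = (1, 0, 2, 1)

v_7(a) = 2 ≥ 1, so the series converges in ℤ_7 to 1/(1 − a) = 1/(1 − 441) = -1/440. Expand this rational in ℤ_7: compute digits iteratively via d_i = x_i mod 7, x_{i+1} = (x_i − d_i)/7. The first 4 digits are (1, 0, 2, 1).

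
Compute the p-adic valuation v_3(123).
v_3(123) = 1

v_3(n) is the largest exponent k such that 3^k divides n. Factor out: 123 = 3^1 · 41. (Sign doesn't affect v_p.) So v_3(123) = 1.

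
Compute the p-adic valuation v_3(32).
v_3(32) = 0

v_3(n) is the largest exponent k such that 3^k divides n. Factor out: 32 = 3^0 · 32. (Sign doesn't affect v_p.) So v_3(32) = 0.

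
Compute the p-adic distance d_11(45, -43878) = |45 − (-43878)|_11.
d_11(45, -43878) = 1/14641

Step 1 — x − y = 45 − (-43878) = 43923. Step 2 — v_11(43923) = 4 (factor: 43923 = (11^4 · 3); the sign does not affect v_p). Step 3 — |x − y|_11 = 11^{-4} = 1/14641.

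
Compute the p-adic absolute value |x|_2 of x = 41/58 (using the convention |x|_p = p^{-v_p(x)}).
|41/58|_2 = 2

Step 1 — compute v_2(x) by factoring powers of 2 out of the numerator and denominator: v_2(41/58) = -1. Step 2 — apply |x|_p = p^{-v_p(x)} = 2^{1} = 2.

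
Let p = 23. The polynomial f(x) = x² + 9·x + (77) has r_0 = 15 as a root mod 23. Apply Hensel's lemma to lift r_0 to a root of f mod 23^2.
r_1 = 153 (mod 529)

Hensel: r_{i+1} = r_i − f(r_i)·(f′(r_i))^{-1} mod 23^{i+2}, f′(x) = 2x + 9. Iterate:
  r_0 = 15 (mod 23)
  r_1 = 153 (mod 529)
Final: r = 153 satisfies f(r) ≡ 0 mod 23^2.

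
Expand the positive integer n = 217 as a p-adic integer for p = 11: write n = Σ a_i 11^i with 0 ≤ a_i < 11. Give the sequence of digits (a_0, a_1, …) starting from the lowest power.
(a_0, a_1, …) = (8, 8, 1)

Repeated division by 11 gives the digits low-to-high: 217 = 8 + 8·11^1 + 1·11^2. Digit sequence: (8, 8, 1).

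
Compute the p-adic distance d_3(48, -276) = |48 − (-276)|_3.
d_3(48, -276) = 1/81

Step 1 — x − y = 48 − (-276) = 324. Step 2 — v_3(324) = 4 (factor: 324 = (3^4 · 4); the sign does not affect v_p). Step 3 — |x − y|_3 = 3^{-4} = 1/81.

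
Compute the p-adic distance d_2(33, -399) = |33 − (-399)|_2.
d_2(33, -399) = 1/16

Step 1 — x − y = 33 − (-399) = 432. Step 2 — v_2(432) = 4 (factor: 432 = (2^4 · 27); the sign does not affect v_p). Step 3 — |x − y|_2 = 2^{-4} = 1/16.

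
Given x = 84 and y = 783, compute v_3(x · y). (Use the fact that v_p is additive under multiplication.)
v_3(65772) = 4

v_p(x) = 1 (factor: 84 = 3^1 · 28); v_p(y) = 3 (factor: 783 = 3^3 · 29). Additivity: v_p(xy) = v_p(x) + v_p(y) = 1 + 3 = 4. (Direct check: xy = 65772 = 3^4 · (812).)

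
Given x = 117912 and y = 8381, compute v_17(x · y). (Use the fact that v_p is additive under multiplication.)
v_17(988220472) = 5

v_p(x) = 3 (factor: 117912 = 17^3 · 24); v_p(y) = 2 (factor: 8381 = 17^2 · 29). Additivity: v_p(xy) = v_p(x) + v_p(y) = 3 + 2 = 5. (Direct check: xy = 988220472 = 17^5 · (696).)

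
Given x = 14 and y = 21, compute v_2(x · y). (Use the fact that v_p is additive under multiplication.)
v_2(294) = 1

v_p(x) = 1 (factor: 14 = 2^1 · 7); v_p(y) = 0 (factor: 21 = 2^0 · 21). Additivity: v_p(xy) = v_p(x) + v_p(y) = 1 + 0 = 1. (Direct check: xy = 294 = 2^1 · (147).)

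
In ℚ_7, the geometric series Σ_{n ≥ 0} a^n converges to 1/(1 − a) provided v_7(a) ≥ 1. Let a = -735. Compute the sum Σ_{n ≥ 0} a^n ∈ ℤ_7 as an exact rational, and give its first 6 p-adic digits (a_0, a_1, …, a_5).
Σ a^n = 1/(1 − a) = 1/736;  first 6 digits = (1, 0, 6, 4, 0, 4)

v_7(a) = 2 ≥ 1, so the series converges in ℤ_7 to 1/(1 − a) = 1/(1 − (-735)) = 1/736. Expand this rational in ℤ_7: compute digits iteratively via d_i = x_i mod 7, x_{i+1} = (x_i − d_i)/7. The first 6 digits are (1, 0, 6, 4, 0, 4).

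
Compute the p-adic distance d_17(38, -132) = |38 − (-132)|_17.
d_17(38, -132) = 1/17

Step 1 — x − y = 38 − (-132) = 170. Step 2 — v_17(170) = 1 (factor: 170 = (17^1 · 10); the sign does not affect v_p). Step 3 — |x − y|_17 = 17^{-1} = 1/17.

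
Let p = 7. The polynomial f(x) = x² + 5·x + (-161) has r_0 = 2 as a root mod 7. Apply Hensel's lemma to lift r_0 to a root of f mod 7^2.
r_1 = 2 (mod 49)

Hensel: r_{i+1} = r_i − f(r_i)·(f′(r_i))^{-1} mod 7^{i+2}, f′(x) = 2x + 5. Iterate:
  r_0 = 2 (mod 7)
  r_1 = 2 (mod 49)
Final: r = 2 satisfies f(r) ≡ 0 mod 7^2.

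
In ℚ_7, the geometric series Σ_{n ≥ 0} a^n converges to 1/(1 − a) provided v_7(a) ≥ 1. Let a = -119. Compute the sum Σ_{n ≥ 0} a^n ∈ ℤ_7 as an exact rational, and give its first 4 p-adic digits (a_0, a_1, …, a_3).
Σ a^n = 1/(1 − a) = 1/120;  first 4 digits = (1, 4, 6, 6)

v_7(a) = 1 ≥ 1, so the series converges in ℤ_7 to 1/(1 − a) = 1/(1 − (-119)) = 1/120. Expand this rational in ℤ_7: compute digits iteratively via d_i = x_i mod 7, x_{i+1} = (x_i − d_i)/7. The first 4 digits are (1, 4, 6, 6).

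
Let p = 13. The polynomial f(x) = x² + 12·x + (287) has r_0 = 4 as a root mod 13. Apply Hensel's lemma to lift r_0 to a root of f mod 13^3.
r_2 = 1161 (mod 2197)

Hensel: r_{i+1} = r_i − f(r_i)·(f′(r_i))^{-1} mod 13^{i+2}, f′(x) = 2x + 12. Iterate:
  r_0 = 4 (mod 13)
  r_1 = 147 (mod 169)
  r_2 = 1161 (mod 2197)
Final: r = 1161 satisfies f(r) ≡ 0 mod 13^3.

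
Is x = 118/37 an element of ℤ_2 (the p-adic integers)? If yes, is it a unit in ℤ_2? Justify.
x ∈ ℤ_2 but not a unit; v_2(x) = 1 > 0

ℤ_2 = {x ∈ ℚ_2 : v_2(x) ≥ 0} and ℤ_2^× = {x ∈ ℤ_2 : v_2(x) = 0}. Here v_2(118/37) = v_2(num) − v_2(den) = 1; compare against these criteria.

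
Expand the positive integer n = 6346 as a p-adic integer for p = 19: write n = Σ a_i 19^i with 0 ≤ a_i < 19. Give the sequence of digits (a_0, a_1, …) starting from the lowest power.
(a_0, a_1, …) = (0, 11, 17)

Repeated division by 19 gives the digits low-to-high: 6346 = 11·19^1 + 17·19^2. Digit sequence: (0, 11, 17).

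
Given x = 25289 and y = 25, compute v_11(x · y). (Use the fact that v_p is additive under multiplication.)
v_11(632225) = 3

v_p(x) = 3 (factor: 25289 = 11^3 · 19); v_p(y) = 0 (factor: 25 = 11^0 · 25). Additivity: v_p(xy) = v_p(x) + v_p(y) = 3 + 0 = 3. (Direct check: xy = 632225 = 11^3 · (475).)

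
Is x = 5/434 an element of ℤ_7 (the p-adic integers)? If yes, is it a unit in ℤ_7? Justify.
x ∉ ℤ_7 (v_7(x) = -1 < 0)

ℤ_7 = {x ∈ ℚ_7 : v_7(x) ≥ 0} and ℤ_7^× = {x ∈ ℤ_7 : v_7(x) = 0}. Here v_7(5/434) = v_7(num) − v_7(den) = -1; compare against these criteria.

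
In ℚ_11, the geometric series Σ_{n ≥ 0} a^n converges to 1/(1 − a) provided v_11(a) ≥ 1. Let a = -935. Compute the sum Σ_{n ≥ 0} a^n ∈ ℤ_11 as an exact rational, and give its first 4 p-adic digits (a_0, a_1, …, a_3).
Σ a^n = 1/(1 − a) = 1/936;  first 4 digits = (1, 3, 1, 1)

v_11(a) = 1 ≥ 1, so the series converges in ℤ_11 to 1/(1 − a) = 1/(1 − (-935)) = 1/936. Expand this rational in ℤ_11: compute digits iteratively via d_i = x_i mod 11, x_{i+1} = (x_i − d_i)/11. The first 4 digits are (1, 3, 1, 1).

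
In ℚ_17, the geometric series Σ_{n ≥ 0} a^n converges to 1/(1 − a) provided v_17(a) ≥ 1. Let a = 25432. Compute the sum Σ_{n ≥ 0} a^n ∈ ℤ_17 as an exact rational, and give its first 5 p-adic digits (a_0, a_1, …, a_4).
Σ a^n = 1/(1 − a) = -1/25431;  first 5 digits = (1, 0, 3, 5, 9)

v_17(a) = 2 ≥ 1, so the series converges in ℤ_17 to 1/(1 − a) = 1/(1 − 25432) = -1/25431. Expand this rational in ℤ_17: compute digits iteratively via d_i = x_i mod 17, x_{i+1} = (x_i − d_i)/17. The first 5 digits are (1, 0, 3, 5, 9).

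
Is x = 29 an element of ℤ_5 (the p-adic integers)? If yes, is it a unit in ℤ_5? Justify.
x ∈ ℤ_5^× (unit); v_5(x) = 0

ℤ_5 = {x ∈ ℚ_5 : v_5(x) ≥ 0} and ℤ_5^× = {x ∈ ℤ_5 : v_5(x) = 0}. Here v_5(29) = v_5(num) − v_5(den) = 0; compare against these criteria.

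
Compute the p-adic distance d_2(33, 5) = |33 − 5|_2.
d_2(33, 5) = 1/4

Step 1 — x − y = 33 − 5 = 28. Step 2 — v_2(28) = 2 (factor: 28 = (2^2 · 7); the sign does not affect v_p). Step 3 — |x − y|_2 = 2^{-2} = 1/4.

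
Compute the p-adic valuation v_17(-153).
v_17(-153) = 1

v_17(n) is the largest exponent k such that 17^k divides n. Factor out: -153 = -17^1 · 9. (Sign doesn't affect v_p.) So v_17(-153) = 1.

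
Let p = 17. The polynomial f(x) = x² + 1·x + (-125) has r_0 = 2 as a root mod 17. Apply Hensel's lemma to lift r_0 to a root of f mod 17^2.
r_1 = 257 (mod 289)

Hensel: r_{i+1} = r_i − f(r_i)·(f′(r_i))^{-1} mod 17^{i+2}, f′(x) = 2x + 1. Iterate:
  r_0 = 2 (mod 17)
  r_1 = 257 (mod 289)
Final: r = 257 satisfies f(r) ≡ 0 mod 17^2.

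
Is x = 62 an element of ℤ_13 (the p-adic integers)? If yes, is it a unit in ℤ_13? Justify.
x ∈ ℤ_13^× (unit); v_13(x) = 0

ℤ_13 = {x ∈ ℚ_13 : v_13(x) ≥ 0} and ℤ_13^× = {x ∈ ℤ_13 : v_13(x) = 0}. Here v_13(62) = v_13(num) − v_13(den) = 0; compare against these criteria.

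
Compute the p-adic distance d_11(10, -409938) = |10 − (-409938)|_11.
d_11(10, -409938) = 1/14641

Step 1 — x − y = 10 − (-409938) = 409948. Step 2 — v_11(409948) = 4 (factor: 409948 = (11^4 · 28); the sign does not affect v_p). Step 3 — |x − y|_11 = 11^{-4} = 1/14641.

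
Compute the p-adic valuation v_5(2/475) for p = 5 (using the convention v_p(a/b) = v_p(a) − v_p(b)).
v_5(2/475) = -2

Factor powers of 5 from the numerator and denominator of the reduced fraction: 2 = 5^0 · 2 and 475 = 5^2 · 19. Apply v_p(a/b) = v_p(a) − v_p(b): v_5(2/475) = 0 − 2 = -2.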